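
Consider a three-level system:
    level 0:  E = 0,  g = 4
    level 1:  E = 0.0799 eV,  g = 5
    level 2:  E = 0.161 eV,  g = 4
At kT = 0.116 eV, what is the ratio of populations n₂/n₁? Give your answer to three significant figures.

0.398

n₂/n₁ = (g₂/g₁) exp[−(E₂−E₁)/kT] = (4/5) × exp(−(0.0811 eV)/(0.116 eV)) = (4/5) × exp(-0.69914) = 0.398.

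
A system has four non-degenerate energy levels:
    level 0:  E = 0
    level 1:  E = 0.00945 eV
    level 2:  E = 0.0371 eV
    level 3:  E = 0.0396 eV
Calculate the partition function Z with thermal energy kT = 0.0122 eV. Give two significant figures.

Z = 1.5

Eᵢ/kT = 0, 0.7746, 3.041, 3.246.
Z = Σ e^(−Eᵢ/kT) = e^(−0) + e^(−0.7746) + e^(−3.041) + e^(−3.246) = 1.000 + 0.4609 + 0.04779 + 0.03893 = 1.548.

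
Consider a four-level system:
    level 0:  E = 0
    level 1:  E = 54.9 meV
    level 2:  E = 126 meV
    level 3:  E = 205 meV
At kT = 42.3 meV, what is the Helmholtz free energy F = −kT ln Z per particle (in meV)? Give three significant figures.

-12.1 meV

Eᵢ/kT = 0, 1.2979, 2.9787, 4.8463.
Z = Σ e^(−Eᵢ/kT) = e^(−0) + e^(−1.2979) + e^(−2.9787) + e^(−4.8463) = 1.0000 + 0.27310 + 0.050859 + 0.0078574 = 1.3318.
F = −kT ln Z = −42.3 × ln(1.3318) = −42.3 × 0.28653 = -12.1 meV.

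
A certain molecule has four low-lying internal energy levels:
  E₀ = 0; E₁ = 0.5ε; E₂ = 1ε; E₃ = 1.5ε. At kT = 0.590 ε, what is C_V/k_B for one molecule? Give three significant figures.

Eᵢ/kT = 0, 0.84746, 1.6949, 2.5424.
Z = Σ e^(−Eᵢ/kT) = e^(−0) + e^(−0.84746) + e^(−1.6949) + e^(−2.5424) = 1.0000 + 0.42850 + 0.18362 + 0.078677 = 1.6908.
⟨E⟩ = 0.30511 ε, ⟨E²⟩ = 0.27665 ε².
C_V/k_B = (⟨E²⟩ − ⟨E⟩²)/(kT)² = (0.27665 − 0.093092)/0.34810 = 0.527.

0.527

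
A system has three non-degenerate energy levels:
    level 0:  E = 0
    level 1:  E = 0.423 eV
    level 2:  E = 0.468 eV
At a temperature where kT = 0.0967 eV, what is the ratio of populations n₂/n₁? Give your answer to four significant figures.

n₂/n₁ = exp[−(E₂−E₁)/kT] = exp(−(0.045 eV)/(0.0967 eV)) = exp(-0.465357) = 0.6279.

0.6279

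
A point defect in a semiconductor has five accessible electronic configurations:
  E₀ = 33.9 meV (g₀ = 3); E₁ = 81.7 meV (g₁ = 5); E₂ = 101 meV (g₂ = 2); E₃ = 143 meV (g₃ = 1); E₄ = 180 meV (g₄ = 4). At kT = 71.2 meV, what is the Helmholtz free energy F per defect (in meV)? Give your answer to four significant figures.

-105.3 meV

Eᵢ/kT = 0.476124, 1.14747, 1.41854, 2.00843, 2.52809.
Z = Σ gᵢe^(−Eᵢ/kT) = 3·e^(−0.476124) + 5·e^(−1.14747) + 2·e^(−1.41854) + 1·e^(−2.00843) + 4·e^(−2.52809) = 1.86356 + 1.58719 + 0.484134 + 0.134199 + 0.319245 = 4.38833.
F = −kT ln Z = −71.2 × ln(4.38833) = −71.2 × 1.47895 = -105.3 meV.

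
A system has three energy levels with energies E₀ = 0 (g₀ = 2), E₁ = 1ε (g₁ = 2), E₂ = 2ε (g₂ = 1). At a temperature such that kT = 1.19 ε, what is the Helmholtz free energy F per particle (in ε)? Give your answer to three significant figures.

-1.33 ε

Eᵢ/kT = 0, 0.84034, 1.6807.
Z = Σ gᵢe^(−Eᵢ/kT) = 2·e^(−0) + 2·e^(−0.84034) + 1·e^(−1.6807) = 2.0000 + 0.86313 + 0.18624 = 3.0494.
F = −kT ln Z = −1.19 × ln(3.0494) = −1.19 × 1.1149 = -1.33 ε.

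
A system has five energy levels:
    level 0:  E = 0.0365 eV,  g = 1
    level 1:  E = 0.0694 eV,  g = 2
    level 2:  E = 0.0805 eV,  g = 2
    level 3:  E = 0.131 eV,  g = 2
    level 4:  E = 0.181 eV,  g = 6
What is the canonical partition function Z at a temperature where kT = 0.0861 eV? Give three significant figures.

Z = 3.50

Eᵢ/kT = 0.42393, 0.80604, 0.93496, 1.5215, 2.1022.
Z = Σ gᵢe^(−Eᵢ/kT) = 1·e^(−0.42393) + 2·e^(−0.80604) + 2·e^(−0.93496) + 2·e^(−1.5215) + 6·e^(−2.1022) = 0.65447 + 0.89325 + 0.78520 + 0.43677 + 0.73312 = 3.5028.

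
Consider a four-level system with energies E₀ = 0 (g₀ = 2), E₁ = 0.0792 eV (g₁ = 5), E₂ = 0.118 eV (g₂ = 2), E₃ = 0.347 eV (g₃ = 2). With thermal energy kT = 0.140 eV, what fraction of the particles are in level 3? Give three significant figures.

0.0286

Eᵢ/kT = 0, 0.56571, 0.84286, 2.4786.
Z = Σ gᵢe^(−Eᵢ/kT) = 2·e^(−0) + 5·e^(−0.56571) + 2·e^(−0.84286) + 2·e^(−2.4786) = 2.0000 + 2.8398 + 0.86096 + 0.16772 = 5.8685.
P₃ = g₃ e^(−E₃/kT) / Z = 0.16772/5.8685 = 0.0286.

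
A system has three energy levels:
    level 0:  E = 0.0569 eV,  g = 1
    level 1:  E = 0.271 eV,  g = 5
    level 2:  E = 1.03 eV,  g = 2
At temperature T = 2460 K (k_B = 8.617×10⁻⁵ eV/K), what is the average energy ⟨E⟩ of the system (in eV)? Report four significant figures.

k_BT = 8.617×10⁻⁵ × 2460 K = 0.211978 eV.
Eᵢ/kT = 0.268424, 1.27843, 4.85899.
Z = Σ gᵢe^(−Eᵢ/kT) = 1·e^(−0.268424) + 5·e^(−1.27843) + 2·e^(−4.85899) = 0.764584 + 1.39237 + 0.0155166 = 2.17247.
⟨E⟩ = Σ Eᵢ gᵢe^(−Eᵢ/kT) / Z = (0.0569·0.764584 + 0.271·1.39237 + 1.03·0.0155166) / 2.17247 = 0.2011 eV.

0.2011 eV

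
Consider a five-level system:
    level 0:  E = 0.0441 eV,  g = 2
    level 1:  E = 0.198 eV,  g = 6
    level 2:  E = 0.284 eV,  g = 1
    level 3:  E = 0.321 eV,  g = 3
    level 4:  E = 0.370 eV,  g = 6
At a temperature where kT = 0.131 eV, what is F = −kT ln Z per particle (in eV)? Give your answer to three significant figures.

-0.163 eV

Eᵢ/kT = 0.33664, 1.5115, 2.1679, 2.4504, 2.8244.
Z = Σ gᵢe^(−Eᵢ/kT) = 2·e^(−0.33664) + 6·e^(−1.5115) + 1·e^(−2.1679) + 3·e^(−2.4504) + 6·e^(−2.8244) = 1.4283 + 1.3235 + 0.11442 + 0.25878 + 0.35607 = 3.4811.
F = −kT ln Z = −0.131 × ln(3.4811) = −0.131 × 1.2473 = -0.163 eV.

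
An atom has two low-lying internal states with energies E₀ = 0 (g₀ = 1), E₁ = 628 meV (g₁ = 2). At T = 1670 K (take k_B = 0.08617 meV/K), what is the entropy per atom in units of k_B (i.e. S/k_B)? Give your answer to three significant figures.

0.133

k_BT = 0.08617 × 1670 K = 143.90 meV.
Eᵢ/kT = 0, 4.3641.
Z = Σ gᵢe^(−Eᵢ/kT) = 1·e^(−0) + 2·e^(−4.3641) = 1.0000 + 0.025452 = 1.0255.
⟨E⟩ = Σ EᵢPᵢ = 15.586 meV.
S/k_B = ln Z + ⟨E⟩/kT = ln(1.0255) + 15.586/143.90 = 0.025180 + 0.10831 = 0.133.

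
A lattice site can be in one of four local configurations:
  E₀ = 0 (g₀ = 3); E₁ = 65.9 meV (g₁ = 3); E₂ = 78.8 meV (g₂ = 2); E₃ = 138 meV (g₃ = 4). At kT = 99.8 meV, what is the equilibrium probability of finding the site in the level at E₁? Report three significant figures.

0.240

Eᵢ/kT = 0, 0.66032, 0.78958, 1.3828.
Z = Σ gᵢe^(−Eᵢ/kT) = 3·e^(−0) + 3·e^(−0.66032) + 2·e^(−0.78958) + 4·e^(−1.3828) = 3.0000 + 1.5501 + 0.90807 + 1.0035 = 6.4617.
P₁ = g₁ e^(−E₁/kT) / Z = 1.5501/6.4617 = 0.240.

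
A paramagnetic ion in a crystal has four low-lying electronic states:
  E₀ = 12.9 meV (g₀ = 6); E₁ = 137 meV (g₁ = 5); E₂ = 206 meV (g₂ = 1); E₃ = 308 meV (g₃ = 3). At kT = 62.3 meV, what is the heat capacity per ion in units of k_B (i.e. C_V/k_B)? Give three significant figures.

Eᵢ/kT = 0.20706, 2.1990, 3.3066, 4.9438.
Z = Σ gᵢe^(−Eᵢ/kT) = 6·e^(−0.20706) + 5·e^(−2.1990) + 1·e^(−3.3066) + 3·e^(−4.9438) = 4.8778 + 0.55457 + 0.036641 + 0.021382 = 5.4904.
⟨E⟩ = 27.873 meV, ⟨E²⟩ = 2696.3 meV².
C_V/k_B = (⟨E²⟩ − ⟨E⟩²)/(kT)² = (2696.3 − 776.90)/3881.3 = 0.495.

0.495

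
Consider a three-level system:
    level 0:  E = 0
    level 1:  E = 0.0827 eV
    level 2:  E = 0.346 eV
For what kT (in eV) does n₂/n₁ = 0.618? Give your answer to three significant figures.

0.547 eV

n₂/n₁ = exp[−(E₂−E₁)/kT] = 0.618.
⇒ (E₂−E₁)/kT = ln(1/0.618) = ln(1.6181) = 0.48125.
kT = 0.2633 eV / 0.48125 = 0.547 eV.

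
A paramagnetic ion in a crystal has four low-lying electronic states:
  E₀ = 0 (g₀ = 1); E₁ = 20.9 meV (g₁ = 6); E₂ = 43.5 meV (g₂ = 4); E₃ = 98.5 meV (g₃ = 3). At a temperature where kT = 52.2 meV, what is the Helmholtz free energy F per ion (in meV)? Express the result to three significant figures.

-103 meV

Eᵢ/kT = 0, 0.40038, 0.83333, 1.8870.
Z = Σ gᵢe^(−Eᵢ/kT) = 1·e^(−0) + 6·e^(−0.40038) + 4·e^(−0.83333) + 3·e^(−1.8870) = 1.0000 + 4.0204 + 1.7384 + 0.45458 = 7.2134.
F = −kT ln Z = −52.2 × ln(7.2134) = −52.2 × 1.9759 = -103 meV.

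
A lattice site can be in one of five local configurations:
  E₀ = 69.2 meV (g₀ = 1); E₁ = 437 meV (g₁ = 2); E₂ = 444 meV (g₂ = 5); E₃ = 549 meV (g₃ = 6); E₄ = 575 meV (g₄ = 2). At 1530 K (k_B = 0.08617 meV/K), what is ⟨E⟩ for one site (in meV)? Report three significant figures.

225 meV

k_BT = 0.08617 × 1530 K = 131.84 meV.
Eᵢ/kT = 0.52488, 3.3146, 3.3677, 4.1641, 4.3613.
Z = Σ gᵢe^(−Eᵢ/kT) = 1·e^(−0.52488) + 2·e^(−3.3146) + 5·e^(−3.3677) + 6·e^(−4.1641) + 2·e^(−4.3613) = 0.59163 + 0.072697 + 0.17234 + 0.093262 + 0.025524 = 0.95545.
⟨E⟩ = Σ Eᵢ gᵢe^(−Eᵢ/kT) / Z = (69.2·0.59163 + 437·0.072697 + 444·0.17234 + 549·0.093262 + 575·0.025524) / 0.95545 = 225 meV.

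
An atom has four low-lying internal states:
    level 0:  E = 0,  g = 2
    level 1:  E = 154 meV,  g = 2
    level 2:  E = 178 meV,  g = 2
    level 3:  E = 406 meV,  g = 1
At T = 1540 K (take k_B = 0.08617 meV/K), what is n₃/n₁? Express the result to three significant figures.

0.0749

k_BT = 0.08617 × 1540 K = 132.70 meV.
n₃/n₁ = (g₃/g₁) exp[−(E₃−E₁)/kT] = (1/2) × exp(−(252 meV)/(132.70 meV)) = (1/2) × exp(-1.8990) = 0.0749.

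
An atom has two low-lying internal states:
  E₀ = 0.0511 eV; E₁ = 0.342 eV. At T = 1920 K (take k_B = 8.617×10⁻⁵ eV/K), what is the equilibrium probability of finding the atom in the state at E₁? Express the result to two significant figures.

k_BT = 8.617×10⁻⁵ × 1920 K = 0.1654 eV.
Eᵢ/kT = 0.3089, 2.068.
Z = Σ e^(−Eᵢ/kT) = e^(−0.3089) + e^(−2.068) = 0.7343 + 0.1264 = 0.8607.
P₁ = e^(−E₁/kT) / Z = 0.1264/0.8607 = 0.15.

0.15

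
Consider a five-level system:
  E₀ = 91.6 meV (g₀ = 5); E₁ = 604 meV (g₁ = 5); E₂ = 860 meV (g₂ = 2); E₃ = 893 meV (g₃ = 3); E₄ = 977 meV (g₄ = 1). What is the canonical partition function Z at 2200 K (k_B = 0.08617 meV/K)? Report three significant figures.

Z = 3.34

k_BT = 0.08617 × 2200 K = 189.57 meV.
Eᵢ/kT = 0.48320, 3.1862, 4.5366, 4.7107, 5.1538.
Z = Σ gᵢe^(−Eᵢ/kT) = 5·e^(−0.48320) + 5·e^(−3.1862) + 2·e^(−4.5366) + 3·e^(−4.7107) + 1·e^(−5.1538) = 3.0840 + 0.20664 + 0.021420 + 0.026995 + 0.0057774 = 3.3448.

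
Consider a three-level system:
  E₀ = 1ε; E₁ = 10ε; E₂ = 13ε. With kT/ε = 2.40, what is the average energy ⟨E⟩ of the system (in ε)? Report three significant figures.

Eᵢ/kT = 0.41667, 4.1667, 5.4167.
Z = Σ e^(−Eᵢ/kT) = e^(−0.41667) + e^(−4.1667) + e^(−5.4167) = 0.65924 + 0.015503 + 0.0044418 = 0.67918.
⟨E⟩ = Σ Eᵢ e^(−Eᵢ/kT) / Z = (1·0.65924 + 10·0.015503 + 13·0.0044418) / 0.67918 = 1.28 ε.

1.28 ε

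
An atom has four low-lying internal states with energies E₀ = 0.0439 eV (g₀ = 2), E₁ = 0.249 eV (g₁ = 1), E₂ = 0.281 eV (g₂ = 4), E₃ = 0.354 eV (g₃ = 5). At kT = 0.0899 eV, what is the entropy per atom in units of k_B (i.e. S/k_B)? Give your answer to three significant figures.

1.54

Eᵢ/kT = 0.48832, 2.7697, 3.1257, 3.9377.
Z = Σ gᵢe^(−Eᵢ/kT) = 2·e^(−0.48832) + 1·e^(−2.7697) + 4·e^(−3.1257) + 5·e^(−3.9377) = 1.2273 + 0.062681 + 0.17562 + 0.097465 = 1.5631.
⟨E⟩ = Σ EᵢPᵢ = 0.098099 eV.
S/k_B = ln Z + ⟨E⟩/kT = ln(1.5631) + 0.098099/0.0899 = 0.44667 + 1.0912 = 1.54.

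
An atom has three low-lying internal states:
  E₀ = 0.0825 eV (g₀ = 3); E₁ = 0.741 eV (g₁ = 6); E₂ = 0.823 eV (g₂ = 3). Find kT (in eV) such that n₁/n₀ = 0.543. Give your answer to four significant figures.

n₁/n₀ = (g₁/g₀) exp[−(E₁−E₀)/kT] = 0.543.
⇒ (E₁−E₀)/kT = ln((6/3)/0.543) = ln(3.68324) = 1.30379.
kT = 0.6585 eV / 1.30379 = 0.5051 eV.

0.5051 eV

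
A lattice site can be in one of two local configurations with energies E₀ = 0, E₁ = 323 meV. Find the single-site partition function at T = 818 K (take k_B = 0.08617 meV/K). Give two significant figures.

k_BT = 0.08617 × 818 K = 70.49 meV.
Eᵢ/kT = 0, 4.582.
Z = Σ e^(−Eᵢ/kT) = e^(−0) + e^(−4.582) = 1.000 + 0.01023 = 1.010.

Z = 1.0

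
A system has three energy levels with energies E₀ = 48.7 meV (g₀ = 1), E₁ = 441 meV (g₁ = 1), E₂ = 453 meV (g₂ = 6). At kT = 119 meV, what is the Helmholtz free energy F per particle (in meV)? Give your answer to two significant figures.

23 meV

Eᵢ/kT = 0.4092, 3.706, 3.807.
Z = Σ gᵢe^(−Eᵢ/kT) = 1·e^(−0.4092) + 1·e^(−3.706) + 6·e^(−3.807) = 0.6642 + 0.02458 + 0.1333 = 0.8221.
F = −kT ln Z = −119 × ln(0.8221) = −119 × -0.1959 = 23 meV.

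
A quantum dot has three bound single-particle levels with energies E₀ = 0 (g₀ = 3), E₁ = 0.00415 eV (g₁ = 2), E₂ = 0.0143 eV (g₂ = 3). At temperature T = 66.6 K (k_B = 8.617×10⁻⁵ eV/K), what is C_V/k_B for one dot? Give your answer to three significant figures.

k_BT = 8.617×10⁻⁵ × 66.6 K = 0.0057389 eV.
Eᵢ/kT = 0, 0.72314, 2.4918.
Z = Σ gᵢe^(−Eᵢ/kT) = 3·e^(−0) + 2·e^(−0.72314) + 3·e^(−2.4918) = 3.0000 + 0.97045 + 0.24828 = 4.2187.
⟨E⟩ = 0.0017962 eV, ⟨E²⟩ = 0.000015996 eV².
C_V/k_B = (⟨E²⟩ − ⟨E⟩²)/(kT)² = (0.000015996 − 0.0000032263)/0.000032935 = 0.388.

0.388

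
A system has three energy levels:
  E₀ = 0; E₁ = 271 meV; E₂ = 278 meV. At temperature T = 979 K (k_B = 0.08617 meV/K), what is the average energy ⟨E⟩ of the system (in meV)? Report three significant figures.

k_BT = 0.08617 × 979 K = 84.360 meV.
Eᵢ/kT = 0, 3.2124, 3.2954.
Z = Σ e^(−Eᵢ/kT) = e^(−0) + e^(−3.2124) + e^(−3.2954) = 1.0000 + 0.040260 + 0.037053 = 1.0773.
⟨E⟩ = Σ Eᵢ e^(−Eᵢ/kT) / Z = (0·1.0000 + 271·0.040260 + 278·0.037053) / 1.0773 = 19.7 meV.

19.7 meV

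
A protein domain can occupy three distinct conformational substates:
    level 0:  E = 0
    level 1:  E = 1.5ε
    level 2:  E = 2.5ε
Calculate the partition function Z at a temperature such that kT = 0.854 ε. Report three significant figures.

Eᵢ/kT = 0, 1.7564, 2.9274.
Z = Σ e^(−Eᵢ/kT) = e^(−0) + e^(−1.7564) + e^(−2.9274) = 1.0000 + 0.17267 + 0.053536 = 1.2262.

Z = 1.23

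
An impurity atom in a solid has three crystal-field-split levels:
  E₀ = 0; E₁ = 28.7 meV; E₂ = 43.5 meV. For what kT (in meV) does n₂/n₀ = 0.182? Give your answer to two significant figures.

26 meV

n₂/n₀ = exp[−(E₂−E₀)/kT] = 0.182.
⇒ (E₂−E₀)/kT = ln(1/0.182) = ln(5.495) = 1.704.
kT = 43.5 meV / 1.704 = 26 meV.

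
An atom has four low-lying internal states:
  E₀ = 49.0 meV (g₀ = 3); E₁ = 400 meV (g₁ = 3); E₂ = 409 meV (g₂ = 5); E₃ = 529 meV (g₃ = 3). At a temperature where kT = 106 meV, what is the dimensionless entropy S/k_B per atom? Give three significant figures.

Eᵢ/kT = 0.46226, 3.7736, 3.8585, 4.9906.
Z = Σ gᵢe^(−Eᵢ/kT) = 3·e^(−0.46226) + 3·e^(−3.7736) + 5·e^(−3.8585) + 3·e^(−4.9906) = 1.8896 + 0.068908 + 0.10550 + 0.020405 = 2.0844.
⟨E⟩ = Σ EᵢPᵢ = 83.524 meV.
S/k_B = ln Z + ⟨E⟩/kT = ln(2.0844) + 83.524/106 = 0.73448 + 0.78796 = 1.52.

1.52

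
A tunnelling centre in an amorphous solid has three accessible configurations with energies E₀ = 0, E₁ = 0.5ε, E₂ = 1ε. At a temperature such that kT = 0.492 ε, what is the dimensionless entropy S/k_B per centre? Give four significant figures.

Eᵢ/kT = 0, 1.01626, 2.03252.
Z = Σ e^(−Eᵢ/kT) = e^(−0) + e^(−1.01626) + e^(−2.03252) = 1.00000 + 0.361946 + 0.131005 = 1.49295.
⟨E⟩ = Σ EᵢPᵢ = 0.208967 ε.
S/k_B = ln Z + ⟨E⟩/kT = ln(1.49295) + 0.208967/0.492 = 0.400754 + 0.424730 = 0.8255.

0.8255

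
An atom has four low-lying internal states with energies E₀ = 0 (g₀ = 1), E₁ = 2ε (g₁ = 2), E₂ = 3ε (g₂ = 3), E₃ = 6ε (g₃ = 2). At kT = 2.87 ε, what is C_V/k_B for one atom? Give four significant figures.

0.3316

Eᵢ/kT = 0, 0.696864, 1.04530, 2.09059.
Z = Σ gᵢe^(−Eᵢ/kT) = 1·e^(−0) + 2·e^(−0.696864) + 3·e^(−1.04530) + 2·e^(−2.09059) = 1.00000 + 0.996290 + 1.05476 + 0.247228 = 3.29828.
⟨E⟩ = 2.01324 ε, ⟨E²⟩ = 6.78481 ε².
C_V/k_B = (⟨E²⟩ − ⟨E⟩²)/(kT)² = (6.78481 − 4.05314)/8.23690 = 0.3316.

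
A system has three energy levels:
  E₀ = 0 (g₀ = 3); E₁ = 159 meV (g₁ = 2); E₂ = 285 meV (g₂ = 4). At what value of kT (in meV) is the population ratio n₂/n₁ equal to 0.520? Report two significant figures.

94 meV

n₂/n₁ = (g₂/g₁) exp[−(E₂−E₁)/kT] = 0.520.
⇒ (E₂−E₁)/kT = ln((4/2)/0.520) = ln(3.846) = 1.347.
kT = 126 meV / 1.347 = 94 meV.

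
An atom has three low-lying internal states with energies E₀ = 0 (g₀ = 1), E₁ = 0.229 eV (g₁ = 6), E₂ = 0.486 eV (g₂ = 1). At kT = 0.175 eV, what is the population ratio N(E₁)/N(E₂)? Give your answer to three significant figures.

n₁/n₂ = (g₁/g₂) exp[−(E₁−E₂)/kT] = (6/1) × exp(−(-0.257 eV)/(0.175 eV)) = (6/1) × exp(1.4686) = 26.1.

26.1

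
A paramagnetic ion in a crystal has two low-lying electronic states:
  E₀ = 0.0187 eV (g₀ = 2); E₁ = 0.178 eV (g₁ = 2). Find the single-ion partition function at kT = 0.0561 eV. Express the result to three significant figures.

Eᵢ/kT = 0.33333, 3.1729.
Z = Σ gᵢe^(−Eᵢ/kT) = 2·e^(−0.33333) + 2·e^(−3.1729) = 1.4331 + 0.083764 = 1.5169.

Z = 1.52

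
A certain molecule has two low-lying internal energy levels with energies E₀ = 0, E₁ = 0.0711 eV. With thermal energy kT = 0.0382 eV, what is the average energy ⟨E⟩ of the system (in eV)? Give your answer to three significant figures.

Eᵢ/kT = 0, 1.8613.
Z = Σ e^(−Eᵢ/kT) = e^(−0) + e^(−1.8613) = 1.0000 + 0.15547 = 1.1555.
⟨E⟩ = Σ Eᵢ e^(−Eᵢ/kT) / Z = (0·1.0000 + 0.0711·0.15547) / 1.1555 = 0.00957 eV.

0.00957 eV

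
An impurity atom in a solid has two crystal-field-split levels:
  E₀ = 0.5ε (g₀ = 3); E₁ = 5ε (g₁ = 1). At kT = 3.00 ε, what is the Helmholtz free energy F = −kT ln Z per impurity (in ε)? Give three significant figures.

-3.01 ε

Eᵢ/kT = 0.16667, 1.6667.
Z = Σ gᵢe^(−Eᵢ/kT) = 3·e^(−0.16667) + 1·e^(−1.6667) = 2.5394 + 0.18887 = 2.7283.
F = −kT ln Z = −3.00 × ln(2.7283) = −3.00 × 1.0037 = -3.01 ε.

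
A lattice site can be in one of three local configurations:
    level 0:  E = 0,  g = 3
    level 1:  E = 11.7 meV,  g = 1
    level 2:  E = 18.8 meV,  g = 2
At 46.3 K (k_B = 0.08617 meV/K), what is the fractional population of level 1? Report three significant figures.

0.0173

k_BT = 0.08617 × 46.3 K = 3.9897 meV.
Eᵢ/kT = 0, 2.9326, 4.7121.
Z = Σ gᵢe^(−Eᵢ/kT) = 3·e^(−0) + 1·e^(−2.9326) + 2·e^(−4.7121) = 3.0000 + 0.053258 + 0.017972 = 3.0712.
P₁ = g₁ e^(−E₁/kT) / Z = 0.053258/3.0712 = 0.0173.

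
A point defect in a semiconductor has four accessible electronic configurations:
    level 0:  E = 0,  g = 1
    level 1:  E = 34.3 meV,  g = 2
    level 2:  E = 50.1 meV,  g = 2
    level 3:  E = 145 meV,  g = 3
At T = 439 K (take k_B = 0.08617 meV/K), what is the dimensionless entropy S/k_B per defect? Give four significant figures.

1.578

k_BT = 0.08617 × 439 K = 37.8286 meV.
Eᵢ/kT = 0, 0.906721, 1.32439, 3.83308.
Z = Σ gᵢe^(−Eᵢ/kT) = 1·e^(−0) + 2·e^(−0.906721) + 2·e^(−1.32439) + 3·e^(−3.83308) = 1.00000 + 0.807693 + 0.531930 + 0.0649286 = 2.40455.
⟨E⟩ = Σ EᵢPᵢ = 26.5198 meV.
S/k_B = ln Z + ⟨E⟩/kT = ln(2.40455) + 26.5198/37.8286 = 0.877363 + 0.701052 = 1.578.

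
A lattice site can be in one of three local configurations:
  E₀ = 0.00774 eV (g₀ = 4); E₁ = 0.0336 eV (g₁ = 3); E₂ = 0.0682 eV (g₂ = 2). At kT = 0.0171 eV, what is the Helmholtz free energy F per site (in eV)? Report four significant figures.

-0.01879 eV

Eᵢ/kT = 0.452632, 1.96491, 3.98830.
Z = Σ gᵢe^(−Eᵢ/kT) = 4·e^(−0.452632) + 3·e^(−1.96491) + 2·e^(−3.98830) = 2.54381 + 0.420506 + 0.0370624 = 3.00138.
F = −kT ln Z = −0.0171 × ln(3.00138) = −0.0171 × 1.09907 = -0.01879 eV.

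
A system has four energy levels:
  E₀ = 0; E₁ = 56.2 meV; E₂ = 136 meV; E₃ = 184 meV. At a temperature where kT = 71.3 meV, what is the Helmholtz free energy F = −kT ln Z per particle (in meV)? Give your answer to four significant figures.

-36.94 meV

Eᵢ/kT = 0, 0.788219, 1.90743, 2.58065.
Z = Σ e^(−Eᵢ/kT) = e^(−0) + e^(−0.788219) + e^(−1.90743) + e^(−2.58065) = 1.00000 + 0.454654 + 0.148461 + 0.0757248 = 1.67884.
F = −kT ln Z = −71.3 × ln(1.67884) = −71.3 × 0.518103 = -36.94 meV.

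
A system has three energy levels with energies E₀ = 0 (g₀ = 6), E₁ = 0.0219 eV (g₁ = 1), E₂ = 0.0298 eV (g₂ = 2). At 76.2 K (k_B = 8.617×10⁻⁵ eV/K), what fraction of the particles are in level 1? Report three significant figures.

0.00588

k_BT = 8.617×10⁻⁵ × 76.2 K = 0.0065662 eV.
Eᵢ/kT = 0, 3.3353, 4.5384.
Z = Σ gᵢe^(−Eᵢ/kT) = 6·e^(−0) + 1·e^(−3.3353) + 2·e^(−4.5384) = 6.0000 + 0.035604 + 0.021381 = 6.0570.
P₁ = g₁ e^(−E₁/kT) / Z = 0.035604/6.0570 = 0.00588.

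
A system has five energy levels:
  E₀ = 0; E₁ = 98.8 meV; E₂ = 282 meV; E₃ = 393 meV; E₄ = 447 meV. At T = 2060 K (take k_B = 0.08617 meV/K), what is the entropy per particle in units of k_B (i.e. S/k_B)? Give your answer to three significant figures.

k_BT = 0.08617 × 2060 K = 177.51 meV.
Eᵢ/kT = 0, 0.55659, 1.5886, 2.2140, 2.5182.
Z = Σ e^(−Eᵢ/kT) = e^(−0) + e^(−0.55659) + e^(−1.5886) + e^(−2.2140) + e^(−2.5182) = 1.0000 + 0.57316 + 0.20421 + 0.10926 + 0.080605 = 1.9672.
⟨E⟩ = Σ EᵢPᵢ = 98.203 meV.
S/k_B = ln Z + ⟨E⟩/kT = ln(1.9672) + 98.203/177.51 = 0.67661 + 0.55323 = 1.23.

1.23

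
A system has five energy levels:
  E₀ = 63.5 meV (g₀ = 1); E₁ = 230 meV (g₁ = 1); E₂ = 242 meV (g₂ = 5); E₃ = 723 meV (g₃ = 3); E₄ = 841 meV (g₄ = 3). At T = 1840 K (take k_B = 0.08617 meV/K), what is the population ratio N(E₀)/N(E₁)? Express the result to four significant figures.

2.858

k_BT = 0.08617 × 1840 K = 158.553 meV.
n₀/n₁ = (g₀/g₁) exp[−(E₀−E₁)/kT] = (1/1) × exp(−(-166.5 meV)/(158.553 meV)) = (1/1) × exp(1.05012) = 2.858.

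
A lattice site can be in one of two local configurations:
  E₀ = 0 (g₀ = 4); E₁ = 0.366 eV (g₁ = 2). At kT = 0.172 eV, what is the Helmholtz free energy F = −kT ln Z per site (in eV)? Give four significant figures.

Eᵢ/kT = 0, 2.12791.
Z = Σ gᵢe^(−Eᵢ/kT) = 4·e^(−0) + 2·e^(−2.12791) = 4.00000 + 0.238172 = 4.23817.
F = −kT ln Z = −0.172 × ln(4.23817) = −0.172 × 1.44413 = -0.2484 eV.

-0.2484 eV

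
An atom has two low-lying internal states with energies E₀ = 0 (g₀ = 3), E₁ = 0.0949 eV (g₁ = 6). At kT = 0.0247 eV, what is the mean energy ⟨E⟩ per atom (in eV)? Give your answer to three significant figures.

Eᵢ/kT = 0, 3.8421.
Z = Σ gᵢe^(−Eᵢ/kT) = 3·e^(−0) + 6·e^(−3.8421) = 3.0000 + 0.12869 = 3.1287.
⟨E⟩ = Σ Eᵢ gᵢe^(−Eᵢ/kT) / Z = (0·3.0000 + 0.0949·0.12869) / 3.1287 = 0.00390 eV.

0.00390 eV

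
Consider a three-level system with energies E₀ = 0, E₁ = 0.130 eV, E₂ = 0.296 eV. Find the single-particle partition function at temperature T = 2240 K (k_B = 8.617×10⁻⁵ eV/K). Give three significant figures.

k_BT = 8.617×10⁻⁵ × 2240 K = 0.19302 eV.
Eᵢ/kT = 0, 0.67351, 1.5335.
Z = Σ e^(−Eᵢ/kT) = e^(−0) + e^(−0.67351) + e^(−1.5335) = 1.0000 + 0.50992 + 0.21578 = 1.7257.

Z = 1.73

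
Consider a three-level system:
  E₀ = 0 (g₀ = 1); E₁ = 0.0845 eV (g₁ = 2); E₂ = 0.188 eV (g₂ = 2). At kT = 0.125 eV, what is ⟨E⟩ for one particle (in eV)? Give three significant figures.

Eᵢ/kT = 0, 0.67600, 1.5040.
Z = Σ gᵢe^(−Eᵢ/kT) = 1·e^(−0) + 2·e^(−0.67600) + 2·e^(−1.5040) = 1.0000 + 1.0173 + 0.44448 = 2.4618.
⟨E⟩ = Σ Eᵢ gᵢe^(−Eᵢ/kT) / Z = (0·1.0000 + 0.0845·1.0173 + 0.188·0.44448) / 2.4618 = 0.0689 eV.

0.0689 eV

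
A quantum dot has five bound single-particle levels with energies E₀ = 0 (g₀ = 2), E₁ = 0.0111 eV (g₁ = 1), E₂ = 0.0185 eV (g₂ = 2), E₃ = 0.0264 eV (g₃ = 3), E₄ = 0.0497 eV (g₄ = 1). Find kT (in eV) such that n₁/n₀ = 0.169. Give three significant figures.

n₁/n₀ = (g₁/g₀) exp[−(E₁−E₀)/kT] = 0.169.
⇒ (E₁−E₀)/kT = ln((1/2)/0.169) = ln(2.9586) = 1.0847.
kT = 0.0111 eV / 1.0847 = 0.0102 eV.

0.0102 eV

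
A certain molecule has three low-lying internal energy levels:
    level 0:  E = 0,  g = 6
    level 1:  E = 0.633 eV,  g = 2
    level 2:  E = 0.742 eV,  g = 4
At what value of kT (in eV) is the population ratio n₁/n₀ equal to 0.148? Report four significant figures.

0.7796 eV

n₁/n₀ = (g₁/g₀) exp[−(E₁−E₀)/kT] = 0.148.
⇒ (E₁−E₀)/kT = ln((2/6)/0.148) = ln(2.25225) = 0.811930.
kT = 0.633 eV / 0.811930 = 0.7796 eV.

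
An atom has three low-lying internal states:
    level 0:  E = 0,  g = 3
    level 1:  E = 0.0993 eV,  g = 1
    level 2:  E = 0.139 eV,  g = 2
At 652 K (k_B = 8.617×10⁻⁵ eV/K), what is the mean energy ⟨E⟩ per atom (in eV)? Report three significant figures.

k_BT = 8.617×10⁻⁵ × 652 K = 0.056183 eV.
Eᵢ/kT = 0, 1.7674, 2.4741.
Z = Σ gᵢe^(−Eᵢ/kT) = 3·e^(−0) + 1·e^(−1.7674) + 2·e^(−2.4741) = 3.0000 + 0.17078 + 0.16848 = 3.3393.
⟨E⟩ = Σ Eᵢ gᵢe^(−Eᵢ/kT) / Z = (0·3.0000 + 0.0993·0.17078 + 0.139·0.16848) / 3.3393 = 0.0121 eV.

0.0121 eV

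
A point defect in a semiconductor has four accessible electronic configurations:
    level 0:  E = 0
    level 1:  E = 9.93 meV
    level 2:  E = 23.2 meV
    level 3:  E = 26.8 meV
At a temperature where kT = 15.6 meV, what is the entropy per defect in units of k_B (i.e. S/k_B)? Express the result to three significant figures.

1.17

Eᵢ/kT = 0, 0.63654, 1.4872, 1.7179.
Z = Σ e^(−Eᵢ/kT) = e^(−0) + e^(−0.63654) + e^(−1.4872) + e^(−1.7179) = 1.0000 + 0.52912 + 0.22600 + 0.17944 = 1.9346.
⟨E⟩ = Σ EᵢPᵢ = 7.9119 meV.
S/k_B = ln Z + ⟨E⟩/kT = ln(1.9346) + 7.9119/15.6 = 0.65990 + 0.50717 = 1.17.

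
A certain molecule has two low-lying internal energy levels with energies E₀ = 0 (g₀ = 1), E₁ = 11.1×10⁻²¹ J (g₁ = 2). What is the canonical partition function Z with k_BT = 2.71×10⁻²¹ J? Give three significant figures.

Z = 1.03

Eᵢ/kT = 0, 4.0959.
Z = Σ gᵢe^(−Eᵢ/kT) = 1·e^(−0) + 2·e^(−4.0959) = 1.0000 + 0.033282 = 1.0333.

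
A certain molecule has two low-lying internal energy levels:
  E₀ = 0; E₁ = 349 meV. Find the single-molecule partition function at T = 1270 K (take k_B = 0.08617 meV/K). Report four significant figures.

Z = 1.041

k_BT = 0.08617 × 1270 K = 109.436 meV.
Eᵢ/kT = 0, 3.18908.
Z = Σ e^(−Eᵢ/kT) = e^(−0) + e^(−3.18908) = 1.00000 + 0.0412098 = 1.04121.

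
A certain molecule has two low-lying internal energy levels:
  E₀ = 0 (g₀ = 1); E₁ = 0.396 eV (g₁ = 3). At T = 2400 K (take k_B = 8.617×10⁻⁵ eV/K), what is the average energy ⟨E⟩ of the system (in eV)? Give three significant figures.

0.121 eV

k_BT = 8.617×10⁻⁵ × 2400 K = 0.20681 eV.
Eᵢ/kT = 0, 1.9148.
Z = Σ gᵢe^(−Eᵢ/kT) = 1·e^(−0) + 3·e^(−1.9148) = 1.0000 + 0.44211 = 1.4421.
⟨E⟩ = Σ Eᵢ gᵢe^(−Eᵢ/kT) / Z = (0·1.0000 + 0.396·0.44211) / 1.4421 = 0.121 eV.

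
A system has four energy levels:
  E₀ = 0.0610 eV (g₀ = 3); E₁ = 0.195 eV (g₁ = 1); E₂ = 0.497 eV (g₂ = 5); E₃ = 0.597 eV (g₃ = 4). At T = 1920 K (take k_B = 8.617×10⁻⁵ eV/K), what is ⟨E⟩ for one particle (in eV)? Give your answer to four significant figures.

0.1367 eV

k_BT = 8.617×10⁻⁵ × 1920 K = 0.165446 eV.
Eᵢ/kT = 0.368700, 1.17863, 3.00400, 3.60843.
Z = Σ gᵢe^(−Eᵢ/kT) = 3·e^(−0.368700) + 1·e^(−1.17863) + 5·e^(−3.00400) + 4·e^(−3.60843) = 2.07490 + 0.307700 + 0.247942 + 0.108377 = 2.73892.
⟨E⟩ = Σ Eᵢ gᵢe^(−Eᵢ/kT) / Z = (0.0610·2.07490 + 0.195·0.307700 + 0.497·0.247942 + 0.597·0.108377) / 2.73892 = 0.1367 eV.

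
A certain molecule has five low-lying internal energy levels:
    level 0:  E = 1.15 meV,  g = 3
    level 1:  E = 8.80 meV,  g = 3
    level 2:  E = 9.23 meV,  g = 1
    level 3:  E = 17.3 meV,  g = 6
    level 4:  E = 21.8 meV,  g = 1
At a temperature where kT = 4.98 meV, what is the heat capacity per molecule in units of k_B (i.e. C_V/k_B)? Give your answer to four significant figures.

0.8949

Eᵢ/kT = 0.230924, 1.76707, 1.85341, 3.47390, 4.37751.
Z = Σ gᵢe^(−Eᵢ/kT) = 3·e^(−0.230924) + 3·e^(−1.76707) + 1·e^(−1.85341) + 6·e^(−3.47390) + 1·e^(−4.37751) = 2.38140 + 0.512498 + 0.156702 + 0.185975 + 0.0125566 = 3.24913.
⟨E⟩ = 3.75056 meV, ⟨E²⟩ = 36.2605 meV².
C_V/k_B = (⟨E²⟩ − ⟨E⟩²)/(kT)² = (36.2605 − 14.0667)/24.8004 = 0.8949.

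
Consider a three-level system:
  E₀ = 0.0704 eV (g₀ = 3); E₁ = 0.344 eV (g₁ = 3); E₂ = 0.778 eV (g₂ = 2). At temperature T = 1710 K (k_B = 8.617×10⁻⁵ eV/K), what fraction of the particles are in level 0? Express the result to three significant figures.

0.861

k_BT = 8.617×10⁻⁵ × 1710 K = 0.14735 eV.
Eᵢ/kT = 0.47777, 2.3346, 5.2799.
Z = Σ gᵢe^(−Eᵢ/kT) = 3·e^(−0.47777) + 3·e^(−2.3346) + 2·e^(−5.2799) = 1.8605 + 0.29055 + 0.010186 = 2.1612.
P₀ = g₀ e^(−E₀/kT) / Z = 1.8605/2.1612 = 0.861.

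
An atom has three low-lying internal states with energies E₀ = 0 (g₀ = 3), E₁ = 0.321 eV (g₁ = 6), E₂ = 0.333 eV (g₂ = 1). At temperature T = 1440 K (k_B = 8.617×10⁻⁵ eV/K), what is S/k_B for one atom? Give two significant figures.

1.6

k_BT = 8.617×10⁻⁵ × 1440 K = 0.1241 eV.
Eᵢ/kT = 0, 2.587, 2.683.
Z = Σ gᵢe^(−Eᵢ/kT) = 3·e^(−0) + 6·e^(−2.587) + 1·e^(−2.683) = 3.000 + 0.4515 + 0.06836 = 3.520.
⟨E⟩ = Σ EᵢPᵢ = 0.04764 eV.
S/k_B = ln Z + ⟨E⟩/kT = ln(3.520) + 0.04764/0.1241 = 1.258 + 0.3839 = 1.6.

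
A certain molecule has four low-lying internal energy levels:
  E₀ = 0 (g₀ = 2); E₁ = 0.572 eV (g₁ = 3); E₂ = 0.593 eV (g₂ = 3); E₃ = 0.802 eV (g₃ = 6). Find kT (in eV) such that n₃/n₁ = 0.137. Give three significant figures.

0.0858 eV

n₃/n₁ = (g₃/g₁) exp[−(E₃−E₁)/kT] = 0.137.
⇒ (E₃−E₁)/kT = ln((6/3)/0.137) = ln(14.599) = 2.6810.
kT = 0.230 eV / 2.6810 = 0.0858 eV.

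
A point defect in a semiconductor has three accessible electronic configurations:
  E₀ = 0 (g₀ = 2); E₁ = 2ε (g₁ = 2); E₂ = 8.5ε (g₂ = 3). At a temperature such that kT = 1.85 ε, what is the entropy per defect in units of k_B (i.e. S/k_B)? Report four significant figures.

1.319

Eᵢ/kT = 0, 1.08108, 4.59459.
Z = Σ gᵢe^(−Eᵢ/kT) = 2·e^(−0) + 2·e^(−1.08108) + 3·e^(−4.59459) = 2.00000 + 0.678458 + 0.0303191 = 2.70878.
⟨E⟩ = Σ EᵢPᵢ = 0.596072 ε.
S/k_B = ln Z + ⟨E⟩/kT = ln(2.70878) + 0.596072/1.85 = 0.996498 + 0.322201 = 1.319.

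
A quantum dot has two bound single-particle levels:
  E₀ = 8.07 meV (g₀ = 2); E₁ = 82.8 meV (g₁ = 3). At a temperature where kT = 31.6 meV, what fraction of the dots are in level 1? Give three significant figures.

0.124

Eᵢ/kT = 0.25538, 2.6203.
Z = Σ gᵢe^(−Eᵢ/kT) = 2·e^(−0.25538) + 3·e^(−2.6203) = 1.5492 + 0.21834 = 1.7675.
P₁ = g₁ e^(−E₁/kT) / Z = 0.21834/1.7675 = 0.124.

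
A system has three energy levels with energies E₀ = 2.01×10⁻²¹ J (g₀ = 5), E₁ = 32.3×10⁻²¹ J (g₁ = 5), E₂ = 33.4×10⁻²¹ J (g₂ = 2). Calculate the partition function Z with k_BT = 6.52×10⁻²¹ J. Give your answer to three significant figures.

Z = 3.72

Eᵢ/kT = 0.30828, 4.9540, 5.1227.
Z = Σ gᵢe^(−Eᵢ/kT) = 5·e^(−0.30828) + 5·e^(−4.9540) + 2·e^(−5.1227) = 3.6735 + 0.035276 + 0.011920 = 3.7207.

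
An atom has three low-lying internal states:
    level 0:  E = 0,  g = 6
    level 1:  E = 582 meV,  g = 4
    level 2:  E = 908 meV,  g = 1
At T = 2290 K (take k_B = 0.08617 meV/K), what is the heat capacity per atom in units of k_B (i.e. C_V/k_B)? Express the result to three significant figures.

k_BT = 0.08617 × 2290 K = 197.33 meV.
Eᵢ/kT = 0, 2.9494, 4.6014.
Z = Σ gᵢe^(−Eᵢ/kT) = 6·e^(−0) + 4·e^(−2.9494) + 1·e^(−4.6014) = 6.0000 + 0.20948 + 0.010038 = 6.2195.
⟨E⟩ = 21.068 meV, ⟨E²⟩ = 12739 meV².
C_V/k_B = (⟨E²⟩ − ⟨E⟩²)/(kT)² = (12739 − 443.86)/38939 = 0.316.

0.316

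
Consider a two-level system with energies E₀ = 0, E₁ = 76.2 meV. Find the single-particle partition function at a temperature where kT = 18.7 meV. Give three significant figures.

Z = 1.02

Eᵢ/kT = 0, 4.0749.
Z = Σ e^(−Eᵢ/kT) = e^(−0) + e^(−4.0749) = 1.0000 + 0.016994 = 1.0170.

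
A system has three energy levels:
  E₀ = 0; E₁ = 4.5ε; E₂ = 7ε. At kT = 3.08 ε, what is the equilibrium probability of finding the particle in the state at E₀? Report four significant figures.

0.7490

Eᵢ/kT = 0, 1.46104, 2.27273.
Z = Σ e^(−Eᵢ/kT) = e^(−0) + e^(−1.46104) + e^(−2.27273) = 1.00000 + 0.231995 + 0.103031 = 1.33503.
P₀ = e^(−E₀/kT) / Z = 1.00000/1.33503 = 0.7490.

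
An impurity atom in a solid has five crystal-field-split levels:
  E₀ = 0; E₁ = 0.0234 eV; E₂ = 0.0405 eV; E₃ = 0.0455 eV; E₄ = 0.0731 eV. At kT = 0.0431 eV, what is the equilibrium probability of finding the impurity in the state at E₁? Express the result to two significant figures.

0.23

Eᵢ/kT = 0, 0.5429, 0.9397, 1.056, 1.696.
Z = Σ e^(−Eᵢ/kT) = e^(−0) + e^(−0.5429) + e^(−0.9397) + e^(−1.056) + e^(−1.696) = 1.000 + 0.5811 + 0.3907 + 0.3478 + 0.1834 = 2.503.
P₁ = e^(−E₁/kT) / Z = 0.5811/2.503 = 0.23.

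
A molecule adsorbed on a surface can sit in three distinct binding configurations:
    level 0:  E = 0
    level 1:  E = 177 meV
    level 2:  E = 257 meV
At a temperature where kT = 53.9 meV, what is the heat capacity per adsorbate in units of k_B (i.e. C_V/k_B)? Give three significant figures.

0.547

Eᵢ/kT = 0, 3.2839, 4.7681.
Z = Σ e^(−Eᵢ/kT) = e^(−0) + e^(−3.2839) + e^(−4.7681) = 1.0000 + 0.037482 + 0.0084965 = 1.0460.
⟨E⟩ = 8.4301 meV, ⟨E²⟩ = 1659.1 meV².
C_V/k_B = (⟨E²⟩ − ⟨E⟩²)/(kT)² = (1659.1 − 71.067)/2905.2 = 0.547.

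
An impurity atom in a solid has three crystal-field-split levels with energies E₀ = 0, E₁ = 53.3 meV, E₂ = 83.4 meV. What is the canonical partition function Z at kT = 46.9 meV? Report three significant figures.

Z = 1.49

Eᵢ/kT = 0, 1.1365, 1.7783.
Z = Σ e^(−Eᵢ/kT) = e^(−0) + e^(−1.1365) + e^(−1.7783) = 1.0000 + 0.32094 + 0.16893 = 1.4899.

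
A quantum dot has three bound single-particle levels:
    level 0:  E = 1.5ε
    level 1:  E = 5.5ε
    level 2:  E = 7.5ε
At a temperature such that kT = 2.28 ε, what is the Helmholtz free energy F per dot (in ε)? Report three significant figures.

Eᵢ/kT = 0.65789, 2.4123, 3.2895.
Z = Σ e^(−Eᵢ/kT) = e^(−0.65789) + e^(−2.4123) + e^(−3.2895) = 0.51794 + 0.089609 + 0.037272 = 0.64482.
F = −kT ln Z = −2.28 × ln(0.64482) = −2.28 × -0.43878 = 1.00 ε.

1.00 ε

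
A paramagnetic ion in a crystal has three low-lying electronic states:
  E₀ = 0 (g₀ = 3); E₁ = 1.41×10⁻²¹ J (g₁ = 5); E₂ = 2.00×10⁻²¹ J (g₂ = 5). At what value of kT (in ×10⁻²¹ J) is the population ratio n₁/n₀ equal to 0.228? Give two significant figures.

n₁/n₀ = (g₁/g₀) exp[−(E₁−E₀)/kT] = 0.228.
⇒ (E₁−E₀)/kT = ln((5/3)/0.228) = ln(7.310) = 1.989.
kT = 1.41 ×10⁻²¹ J / 1.989 = 0.71 ×10⁻²¹ J.

0.71 ×10⁻²¹ J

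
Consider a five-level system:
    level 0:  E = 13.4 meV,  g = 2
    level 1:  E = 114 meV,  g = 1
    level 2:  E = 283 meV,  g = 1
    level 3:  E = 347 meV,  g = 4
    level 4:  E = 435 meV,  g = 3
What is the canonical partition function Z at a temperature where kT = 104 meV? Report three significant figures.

Eᵢ/kT = 0.12885, 1.0962, 2.7212, 3.3365, 4.1827.
Z = Σ gᵢe^(−Eᵢ/kT) = 2·e^(−0.12885) + 1·e^(−1.0962) + 1·e^(−2.7212) + 4·e^(−3.3365) + 3·e^(−4.1827) = 1.7582 + 0.33414 + 0.065796 + 0.14224 + 0.045772 = 2.3461.

Z = 2.35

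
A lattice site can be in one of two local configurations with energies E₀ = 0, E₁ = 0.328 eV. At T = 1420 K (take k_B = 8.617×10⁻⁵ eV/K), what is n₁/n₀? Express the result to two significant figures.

k_BT = 8.617×10⁻⁵ × 1420 K = 0.1224 eV.
n₁/n₀ = exp[−(E₁−E₀)/kT] = exp(−(0.328 eV)/(0.1224 eV)) = exp(-2.680) = 0.069.

0.069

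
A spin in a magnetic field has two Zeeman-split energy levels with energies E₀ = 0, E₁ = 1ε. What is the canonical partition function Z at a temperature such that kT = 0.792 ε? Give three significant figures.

Z = 1.28

Eᵢ/kT = 0, 1.2626.
Z = Σ e^(−Eᵢ/kT) = e^(−0) + e^(−1.2626) = 1.0000 + 0.28292 = 1.2829.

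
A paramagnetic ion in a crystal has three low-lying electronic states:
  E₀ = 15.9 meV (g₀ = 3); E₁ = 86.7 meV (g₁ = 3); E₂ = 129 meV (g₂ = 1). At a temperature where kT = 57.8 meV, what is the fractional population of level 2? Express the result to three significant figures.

Eᵢ/kT = 0.27509, 1.5000, 2.2318.
Z = Σ gᵢe^(−Eᵢ/kT) = 3·e^(−0.27509) + 3·e^(−1.5000) + 1·e^(−2.2318) = 2.2785 + 0.66939 + 0.10734 = 3.0552.
P₂ = g₂ e^(−E₂/kT) / Z = 0.10734/3.0552 = 0.0351.

0.0351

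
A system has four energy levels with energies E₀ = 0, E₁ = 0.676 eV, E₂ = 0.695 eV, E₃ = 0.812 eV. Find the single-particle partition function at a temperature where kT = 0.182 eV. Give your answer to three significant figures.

Z = 1.06

Eᵢ/kT = 0, 3.7143, 3.8187, 4.4615.
Z = Σ e^(−Eᵢ/kT) = e^(−0) + e^(−3.7143) + e^(−3.8187) + e^(−4.4615) = 1.0000 + 0.024372 + 0.021956 + 0.011545 = 1.0579.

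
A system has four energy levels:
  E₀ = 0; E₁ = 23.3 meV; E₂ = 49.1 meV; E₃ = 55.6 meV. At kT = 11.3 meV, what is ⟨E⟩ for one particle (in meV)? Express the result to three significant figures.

Eᵢ/kT = 0, 2.0619, 4.3451, 4.9204.
Z = Σ e^(−Eᵢ/kT) = e^(−0) + e^(−2.0619) + e^(−4.3451) + e^(−4.9204) = 1.0000 + 0.12721 + 0.012970 + 0.0072962 = 1.1475.
⟨E⟩ = Σ Eᵢ e^(−Eᵢ/kT) / Z = (0·1.0000 + 23.3·0.12721 + 49.1·0.012970 + 55.6·0.0072962) / 1.1475 = 3.49 meV.

3.49 meV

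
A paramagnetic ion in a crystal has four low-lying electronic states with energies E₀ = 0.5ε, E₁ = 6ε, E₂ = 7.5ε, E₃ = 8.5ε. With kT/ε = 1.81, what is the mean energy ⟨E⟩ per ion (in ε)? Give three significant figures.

Eᵢ/kT = 0.27624, 3.3149, 4.1436, 4.6961.
Z = Σ e^(−Eᵢ/kT) = e^(−0.27624) + e^(−3.3149) + e^(−4.1436) + e^(−4.6961) = 0.75863 + 0.036338 + 0.015866 + 0.0091308 = 0.81996.
⟨E⟩ = Σ Eᵢ e^(−Eᵢ/kT) / Z = (0.5·0.75863 + 6·0.036338 + 7.5·0.015866 + 8.5·0.0091308) / 0.81996 = 0.968 ε.

0.968 ε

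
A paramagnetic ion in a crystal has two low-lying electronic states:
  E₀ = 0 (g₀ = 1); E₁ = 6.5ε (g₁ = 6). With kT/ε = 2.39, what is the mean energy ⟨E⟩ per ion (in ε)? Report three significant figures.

Eᵢ/kT = 0, 2.7197.
Z = Σ gᵢe^(−Eᵢ/kT) = 1·e^(−0) + 6·e^(−2.7197) = 1.0000 + 0.39537 = 1.3954.
⟨E⟩ = Σ Eᵢ gᵢe^(−Eᵢ/kT) / Z = (0·1.0000 + 6.5·0.39537) / 1.3954 = 1.84 ε.

1.84 ε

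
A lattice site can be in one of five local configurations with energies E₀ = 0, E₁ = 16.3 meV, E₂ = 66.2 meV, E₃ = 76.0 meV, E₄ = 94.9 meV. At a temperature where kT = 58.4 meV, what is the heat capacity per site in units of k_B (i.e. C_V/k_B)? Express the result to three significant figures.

Eᵢ/kT = 0, 0.27911, 1.1336, 1.3014, 1.6250.
Z = Σ e^(−Eᵢ/kT) = e^(−0) + e^(−0.27911) + e^(−1.1336) + e^(−1.3014) + e^(−1.6250) = 1.0000 + 0.75646 + 0.32187 + 0.27215 + 0.19691 = 2.5474.
⟨E⟩ = 28.660 meV, ⟨E²⟩ = 1945.9 meV².
C_V/k_B = (⟨E²⟩ − ⟨E⟩²)/(kT)² = (1945.9 − 821.40)/3410.6 = 0.330.

0.330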